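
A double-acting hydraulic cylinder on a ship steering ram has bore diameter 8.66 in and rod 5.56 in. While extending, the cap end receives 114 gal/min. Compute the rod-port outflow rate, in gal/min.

Q_out ≈ 67.0 gal/min

Cap-side area A_cap = π/4 × (8.66 in)² = 58.90 in^2
Rod-side annular area A_ann = π/4 × (8.66² − 5.56²) = 34.62 in^2
Piston speed v = Q_in/A_cap; rod-end outflow Q_out = v × A_ann = Q_in × A_ann/A_cap.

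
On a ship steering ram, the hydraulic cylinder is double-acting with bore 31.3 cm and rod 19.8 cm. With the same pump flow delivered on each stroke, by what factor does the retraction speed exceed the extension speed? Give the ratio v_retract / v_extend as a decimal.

v_ret/v_ext ≈ 1.67

Cap-side area A_cap = π/4 × (31.3 cm)² = 769.4 cm^2
Rod-side annular area A_ann = π/4 × (31.3² − 19.8²) = 461.5 cm^2
For equal Q, v ∝ 1/A, so v_ret/v_ext = A_cap/A_ann.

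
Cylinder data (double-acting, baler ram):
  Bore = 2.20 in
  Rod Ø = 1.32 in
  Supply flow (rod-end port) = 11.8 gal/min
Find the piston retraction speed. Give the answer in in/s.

Rod-side annular area A_ann = π/4 × (2.20² − 1.32²) = 2.433 in^2
Flow into the rod-end port fills the annular volume.
v = Q / A

v ≈ 18.7 in/s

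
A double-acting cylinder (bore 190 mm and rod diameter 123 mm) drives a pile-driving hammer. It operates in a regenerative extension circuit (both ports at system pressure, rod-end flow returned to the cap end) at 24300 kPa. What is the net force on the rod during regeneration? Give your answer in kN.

With equal pressure on both faces, forces on the annular region cancel; the net push is pressure × rod cross-section.
Rod cross-section A_rod = π/4 × (123 mm)² = 11880 mm^2
F = P × A_rod

F ≈ 289 kN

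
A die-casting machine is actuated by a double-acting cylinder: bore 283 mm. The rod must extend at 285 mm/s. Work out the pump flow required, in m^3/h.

Cap-side area A_cap = π/4 × (283 mm)² = 62900 mm^2
Q = A × v

Q ≈ 64.5 m^3/h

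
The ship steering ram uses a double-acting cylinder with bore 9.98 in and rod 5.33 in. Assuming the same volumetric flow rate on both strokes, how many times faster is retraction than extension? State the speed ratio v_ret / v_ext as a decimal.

Cap-side area A_cap = π/4 × (9.98 in)² = 78.23 in^2
Rod-side annular area A_ann = π/4 × (9.98² − 5.33²) = 55.91 in^2
For equal Q, v ∝ 1/A, so v_ret/v_ext = A_cap/A_ann.

v_ret/v_ext ≈ 1.40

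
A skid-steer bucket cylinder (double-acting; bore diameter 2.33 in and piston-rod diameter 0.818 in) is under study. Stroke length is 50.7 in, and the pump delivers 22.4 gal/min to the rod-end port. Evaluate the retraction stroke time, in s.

Rod-side annular area A_ann = π/4 × (2.33² − 0.818²) = 3.738 in^2
Swept volume V = A × L; t = V / Q = A·L / Q

t ≈ 2.20 s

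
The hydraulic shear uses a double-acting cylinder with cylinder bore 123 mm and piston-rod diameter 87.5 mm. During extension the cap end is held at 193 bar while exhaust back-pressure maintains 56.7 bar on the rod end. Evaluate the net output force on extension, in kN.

Cap-side area A_cap = π/4 × (123 mm)² = 11880 mm^2
Rod-side annular area A_ann = π/4 × (123² − 87.5²) = 5869 mm^2
Net thrust = P_cap·A_cap − P_rod·A_ann = 229.3 kN − 33.28 kN

F ≈ 196 kN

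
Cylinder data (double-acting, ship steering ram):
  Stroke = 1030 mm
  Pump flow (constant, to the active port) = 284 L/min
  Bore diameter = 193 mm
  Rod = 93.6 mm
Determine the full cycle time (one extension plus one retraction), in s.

t ≈ 11.2 s

Cap-side area A_cap = π/4 × (193 mm)² = 29260 mm^2
Rod-side annular area A_ann = π/4 × (193² − 93.6²) = 22370 mm^2
t_ext = A_cap·L/Q = 6.366 s
t_ret = A_ann·L/Q = 4.869 s
t_cycle = t_ext + t_ret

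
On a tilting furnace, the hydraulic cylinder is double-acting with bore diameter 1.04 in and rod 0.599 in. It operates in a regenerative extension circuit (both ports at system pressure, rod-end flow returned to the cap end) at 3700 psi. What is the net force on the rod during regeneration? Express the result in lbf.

F ≈ 1040 lbf

With equal pressure on both faces, forces on the annular region cancel; the net push is pressure × rod cross-section.
Rod cross-section A_rod = π/4 × (0.599 in)² = 0.2818 in^2
F = P × A_rod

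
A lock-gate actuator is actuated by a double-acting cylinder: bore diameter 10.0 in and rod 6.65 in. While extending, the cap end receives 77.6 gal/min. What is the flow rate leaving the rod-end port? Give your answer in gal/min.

Cap-side area A_cap = π/4 × (10.0 in)² = 78.54 in^2
Rod-side annular area A_ann = π/4 × (10.0² − 6.65²) = 43.81 in^2
Piston speed v = Q_in/A_cap; rod-end outflow Q_out = v × A_ann = Q_in × A_ann/A_cap.

Q_out ≈ 43.3 gal/min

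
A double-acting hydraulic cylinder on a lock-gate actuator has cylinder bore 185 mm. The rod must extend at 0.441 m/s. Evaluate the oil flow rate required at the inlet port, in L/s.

Cap-side area A_cap = π/4 × (185 mm)² = 26880 mm^2
Q = A × v

Q ≈ 11.9 L/s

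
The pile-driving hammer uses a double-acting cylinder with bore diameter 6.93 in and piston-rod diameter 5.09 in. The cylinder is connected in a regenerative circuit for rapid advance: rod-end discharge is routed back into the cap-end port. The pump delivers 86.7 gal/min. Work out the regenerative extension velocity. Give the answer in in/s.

In regeneration the rod-end outflow joins the pump flow into the cap end, so the net volume the pump must supply per unit advance equals the rod cross-section area.
Rod cross-section A_rod = π/4 × (5.09 in)² = 20.35 in^2
v = Q_pump / A_rod

v ≈ 16.4 in/s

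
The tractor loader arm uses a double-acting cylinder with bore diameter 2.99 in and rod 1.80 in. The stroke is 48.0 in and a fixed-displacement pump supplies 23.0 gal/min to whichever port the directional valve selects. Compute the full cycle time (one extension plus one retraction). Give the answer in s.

Cap-side area A_cap = π/4 × (2.99 in)² = 7.022 in^2
Rod-side annular area A_ann = π/4 × (2.99² − 1.80²) = 4.477 in^2
t_ext = A_cap·L/Q = 3.806 s
t_ret = A_ann·L/Q = 2.427 s
t_cycle = t_ext + t_ret

t ≈ 6.23 s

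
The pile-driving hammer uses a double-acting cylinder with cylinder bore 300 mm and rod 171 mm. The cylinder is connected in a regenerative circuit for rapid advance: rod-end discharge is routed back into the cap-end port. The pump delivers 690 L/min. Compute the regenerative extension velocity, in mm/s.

v ≈ 501 mm/s

In regeneration the rod-end outflow joins the pump flow into the cap end, so the net volume the pump must supply per unit advance equals the rod cross-section area.
Rod cross-section A_rod = π/4 × (171 mm)² = 22970 mm^2
v = Q_pump / A_rod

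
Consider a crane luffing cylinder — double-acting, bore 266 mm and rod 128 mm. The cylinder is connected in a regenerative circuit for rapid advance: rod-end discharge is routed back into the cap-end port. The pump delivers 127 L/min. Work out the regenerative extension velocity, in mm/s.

In regeneration the rod-end outflow joins the pump flow into the cap end, so the net volume the pump must supply per unit advance equals the rod cross-section area.
Rod cross-section A_rod = π/4 × (128 mm)² = 12870 mm^2
v = Q_pump / A_rod

v ≈ 164 mm/s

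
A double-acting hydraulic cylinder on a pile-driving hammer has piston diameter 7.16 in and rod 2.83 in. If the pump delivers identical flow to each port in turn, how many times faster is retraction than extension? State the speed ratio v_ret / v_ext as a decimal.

Cap-side area A_cap = π/4 × (7.16 in)² = 40.26 in^2
Rod-side annular area A_ann = π/4 × (7.16² − 2.83²) = 33.97 in^2
For equal Q, v ∝ 1/A, so v_ret/v_ext = A_cap/A_ann.

v_ret/v_ext ≈ 1.19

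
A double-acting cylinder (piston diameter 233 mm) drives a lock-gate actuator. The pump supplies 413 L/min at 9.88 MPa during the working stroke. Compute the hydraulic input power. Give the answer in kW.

W ≈ 68.0 kW

Hydraulic power = P × Q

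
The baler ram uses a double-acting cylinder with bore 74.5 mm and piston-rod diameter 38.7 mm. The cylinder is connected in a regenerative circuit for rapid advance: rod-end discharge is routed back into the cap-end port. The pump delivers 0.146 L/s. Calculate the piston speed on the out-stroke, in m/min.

v ≈ 7.45 m/min

In regeneration the rod-end outflow joins the pump flow into the cap end, so the net volume the pump must supply per unit advance equals the rod cross-section area.
Rod cross-section A_rod = π/4 × (38.7 mm)² = 1176 mm^2
v = Q_pump / A_rod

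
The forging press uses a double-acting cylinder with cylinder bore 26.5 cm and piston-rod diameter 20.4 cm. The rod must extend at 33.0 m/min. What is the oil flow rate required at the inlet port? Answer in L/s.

Cap-side area A_cap = π/4 × (26.5 cm)² = 551.5 cm^2
Q = A × v

Q ≈ 30.3 L/s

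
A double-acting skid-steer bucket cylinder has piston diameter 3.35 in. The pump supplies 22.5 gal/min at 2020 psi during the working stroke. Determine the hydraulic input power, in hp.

Hydraulic power = P × Q

W ≈ 26.5 hp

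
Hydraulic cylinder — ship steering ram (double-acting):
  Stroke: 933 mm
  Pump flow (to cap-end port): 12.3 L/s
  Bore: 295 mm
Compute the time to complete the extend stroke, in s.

Cap-side area A_cap = π/4 × (295 mm)² = 68350 mm^2
Swept volume V = A × L; t = V / Q = A·L / Q

t ≈ 5.18 s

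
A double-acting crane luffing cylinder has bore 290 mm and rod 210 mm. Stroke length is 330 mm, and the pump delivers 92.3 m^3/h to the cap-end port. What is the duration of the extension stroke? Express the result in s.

Cap-side area A_cap = π/4 × (290 mm)² = 66050 mm^2
Swept volume V = A × L; t = V / Q = A·L / Q

t ≈ 0.850 s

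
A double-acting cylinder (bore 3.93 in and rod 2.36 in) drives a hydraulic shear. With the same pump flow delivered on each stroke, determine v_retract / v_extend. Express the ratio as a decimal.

v_ret/v_ext ≈ 1.56

Cap-side area A_cap = π/4 × (3.93 in)² = 12.13 in^2
Rod-side annular area A_ann = π/4 × (3.93² − 2.36²) = 7.756 in^2
For equal Q, v ∝ 1/A, so v_ret/v_ext = A_cap/A_ann.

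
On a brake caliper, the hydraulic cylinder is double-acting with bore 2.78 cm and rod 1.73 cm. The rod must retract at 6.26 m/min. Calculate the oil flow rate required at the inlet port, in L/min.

Rod-side annular area A_ann = π/4 × (2.78² − 1.73²) = 3.719 cm^2
Q = A × v

Q ≈ 2.33 L/min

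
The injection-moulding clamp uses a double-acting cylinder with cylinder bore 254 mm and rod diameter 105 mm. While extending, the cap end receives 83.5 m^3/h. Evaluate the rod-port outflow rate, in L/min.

Cap-side area A_cap = π/4 × (254 mm)² = 50670 mm^2
Rod-side annular area A_ann = π/4 × (254² − 105²) = 42010 mm^2
Piston speed v = Q_in/A_cap; rod-end outflow Q_out = v × A_ann = Q_in × A_ann/A_cap.

Q_out ≈ 1150 L/min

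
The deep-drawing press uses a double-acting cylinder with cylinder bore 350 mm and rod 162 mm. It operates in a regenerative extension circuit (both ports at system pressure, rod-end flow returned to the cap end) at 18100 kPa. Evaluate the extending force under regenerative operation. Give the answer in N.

With equal pressure on both faces, forces on the annular region cancel; the net push is pressure × rod cross-section.
Rod cross-section A_rod = π/4 × (162 mm)² = 20610 mm^2
F = P × A_rod

F ≈ 3.73e5 N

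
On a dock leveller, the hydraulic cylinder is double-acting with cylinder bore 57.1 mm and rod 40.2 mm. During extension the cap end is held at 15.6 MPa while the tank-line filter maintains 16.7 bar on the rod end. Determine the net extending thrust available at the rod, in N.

F ≈ 37800 N

Cap-side area A_cap = π/4 × (57.1 mm)² = 2561 mm^2
Rod-side annular area A_ann = π/4 × (57.1² − 40.2²) = 1291 mm^2
Net thrust = P_cap·A_cap − P_rod·A_ann = 39950 N − 2157 N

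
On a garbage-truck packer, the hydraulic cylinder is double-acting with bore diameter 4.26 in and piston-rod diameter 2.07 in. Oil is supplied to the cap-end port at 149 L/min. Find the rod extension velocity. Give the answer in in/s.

Cap-side area A_cap = π/4 × (4.26 in)² = 14.25 in^2
v = Q / A

v ≈ 10.6 in/s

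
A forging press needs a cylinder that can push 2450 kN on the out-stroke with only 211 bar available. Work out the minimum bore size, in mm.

D ≈ 385 mm

Extension force acts on the full piston face: F = P × (π/4)D².
D = √(4F / (πP)) = √(4 × 2450 kN / (π × 211 bar))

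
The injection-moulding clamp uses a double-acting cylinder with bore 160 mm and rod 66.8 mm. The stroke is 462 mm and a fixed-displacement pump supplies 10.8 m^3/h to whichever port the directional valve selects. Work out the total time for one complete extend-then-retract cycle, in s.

Cap-side area A_cap = π/4 × (160 mm)² = 20110 mm^2
Rod-side annular area A_ann = π/4 × (160² − 66.8²) = 16600 mm^2
t_ext = A_cap·L/Q = 3.096 s
t_ret = A_ann·L/Q = 2.557 s
t_cycle = t_ext + t_ret

t ≈ 5.65 s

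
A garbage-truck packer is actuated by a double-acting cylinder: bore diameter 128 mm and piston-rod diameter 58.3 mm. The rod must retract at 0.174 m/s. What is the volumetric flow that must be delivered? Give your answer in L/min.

Rod-side annular area A_ann = π/4 × (128² − 58.3²) = 10200 mm^2
Q = A × v

Q ≈ 106 L/min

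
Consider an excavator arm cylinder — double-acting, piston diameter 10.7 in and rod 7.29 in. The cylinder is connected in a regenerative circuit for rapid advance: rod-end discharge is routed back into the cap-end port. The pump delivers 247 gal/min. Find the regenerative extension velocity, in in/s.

In regeneration the rod-end outflow joins the pump flow into the cap end, so the net volume the pump must supply per unit advance equals the rod cross-section area.
Rod cross-section A_rod = π/4 × (7.29 in)² = 41.74 in^2
v = Q_pump / A_rod

v ≈ 22.8 in/s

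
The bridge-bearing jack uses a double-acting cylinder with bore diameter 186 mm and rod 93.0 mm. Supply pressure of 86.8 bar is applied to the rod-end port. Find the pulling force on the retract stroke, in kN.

Rod-side annular area A_ann = π/4 × (186² − 93.0²) = 20380 mm^2
On retraction the pressure acts on the annular area (bore minus rod).
F = P × A_ann

F ≈ 177 kN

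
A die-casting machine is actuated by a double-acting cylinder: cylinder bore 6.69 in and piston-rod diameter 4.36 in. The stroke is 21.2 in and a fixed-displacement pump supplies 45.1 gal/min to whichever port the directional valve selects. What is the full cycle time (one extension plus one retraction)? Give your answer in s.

Cap-side area A_cap = π/4 × (6.69 in)² = 35.15 in^2
Rod-side annular area A_ann = π/4 × (6.69² − 4.36²) = 20.22 in^2
t_ext = A_cap·L/Q = 4.292 s
t_ret = A_ann·L/Q = 2.469 s
t_cycle = t_ext + t_ret

t ≈ 6.76 s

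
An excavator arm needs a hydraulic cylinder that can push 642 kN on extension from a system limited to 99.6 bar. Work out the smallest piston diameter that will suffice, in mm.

Extension force acts on the full piston face: F = P × (π/4)D².
D = √(4F / (πP)) = √(4 × 642 kN / (π × 99.6 bar))

D ≈ 286 mm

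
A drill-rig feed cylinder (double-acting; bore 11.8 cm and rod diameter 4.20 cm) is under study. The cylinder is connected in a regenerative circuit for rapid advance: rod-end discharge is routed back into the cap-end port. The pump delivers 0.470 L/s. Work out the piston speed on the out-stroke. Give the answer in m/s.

In regeneration the rod-end outflow joins the pump flow into the cap end, so the net volume the pump must supply per unit advance equals the rod cross-section area.
Rod cross-section A_rod = π/4 × (4.20 cm)² = 13.85 cm^2
v = Q_pump / A_rod

v ≈ 0.339 m/s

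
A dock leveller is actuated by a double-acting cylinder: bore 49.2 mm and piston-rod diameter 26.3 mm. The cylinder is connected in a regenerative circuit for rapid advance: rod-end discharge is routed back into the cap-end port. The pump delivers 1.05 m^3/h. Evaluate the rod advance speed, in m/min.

In regeneration the rod-end outflow joins the pump flow into the cap end, so the net volume the pump must supply per unit advance equals the rod cross-section area.
Rod cross-section A_rod = π/4 × (26.3 mm)² = 543.3 mm^2
v = Q_pump / A_rod

v ≈ 32.2 m/min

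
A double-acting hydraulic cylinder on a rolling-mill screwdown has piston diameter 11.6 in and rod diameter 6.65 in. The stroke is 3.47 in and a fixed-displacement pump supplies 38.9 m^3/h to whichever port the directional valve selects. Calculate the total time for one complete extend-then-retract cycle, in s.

t ≈ 0.930 s

Cap-side area A_cap = π/4 × (11.6 in)² = 105.7 in^2
Rod-side annular area A_ann = π/4 × (11.6² − 6.65²) = 70.95 in^2
t_ext = A_cap·L/Q = 0.5561 s
t_ret = A_ann·L/Q = 0.3734 s
t_cycle = t_ext + t_ret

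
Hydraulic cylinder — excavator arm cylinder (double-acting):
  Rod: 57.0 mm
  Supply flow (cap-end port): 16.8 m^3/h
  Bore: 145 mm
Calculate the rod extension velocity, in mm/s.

Cap-side area A_cap = π/4 × (145 mm)² = 16510 mm^2
v = Q / A

v ≈ 283 mm/s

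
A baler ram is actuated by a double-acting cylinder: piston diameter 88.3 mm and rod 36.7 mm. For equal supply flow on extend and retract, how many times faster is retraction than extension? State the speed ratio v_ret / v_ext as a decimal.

Cap-side area A_cap = π/4 × (88.3 mm)² = 6124 mm^2
Rod-side annular area A_ann = π/4 × (88.3² − 36.7²) = 5066 mm^2
For equal Q, v ∝ 1/A, so v_ret/v_ext = A_cap/A_ann.

v_ret/v_ext ≈ 1.21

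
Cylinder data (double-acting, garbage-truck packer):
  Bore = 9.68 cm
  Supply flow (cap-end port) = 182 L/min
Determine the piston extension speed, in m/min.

Cap-side area A_cap = π/4 × (9.68 cm)² = 73.59 cm^2
v = Q / A

v ≈ 24.7 m/min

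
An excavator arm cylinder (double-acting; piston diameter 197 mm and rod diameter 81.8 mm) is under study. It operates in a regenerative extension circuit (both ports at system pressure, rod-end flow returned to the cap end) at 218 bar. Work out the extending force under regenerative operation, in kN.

F ≈ 115 kN

With equal pressure on both faces, forces on the annular region cancel; the net push is pressure × rod cross-section.
Rod cross-section A_rod = π/4 × (81.8 mm)² = 5255 mm^2
F = P × A_rod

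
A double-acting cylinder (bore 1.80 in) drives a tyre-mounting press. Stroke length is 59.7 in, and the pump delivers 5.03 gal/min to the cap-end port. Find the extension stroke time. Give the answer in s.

t ≈ 7.84 s

Cap-side area A_cap = π/4 × (1.80 in)² = 2.545 in^2
Swept volume V = A × L; t = V / Q = A·L / Q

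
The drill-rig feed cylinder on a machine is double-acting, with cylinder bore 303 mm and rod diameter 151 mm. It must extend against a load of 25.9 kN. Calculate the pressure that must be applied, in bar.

P ≈ 3.59 bar

Cap-side area A_cap = π/4 × (303 mm)² = 72110 mm^2
P = F / A = 25.9 kN / A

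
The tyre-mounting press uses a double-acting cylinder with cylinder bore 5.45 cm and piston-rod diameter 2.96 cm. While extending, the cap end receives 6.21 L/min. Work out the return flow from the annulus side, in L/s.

Q_out ≈ 0.0730 L/s

Cap-side area A_cap = π/4 × (5.45 cm)² = 23.33 cm^2
Rod-side annular area A_ann = π/4 × (5.45² − 2.96²) = 16.45 cm^2
Piston speed v = Q_in/A_cap; rod-end outflow Q_out = v × A_ann = Q_in × A_ann/A_cap.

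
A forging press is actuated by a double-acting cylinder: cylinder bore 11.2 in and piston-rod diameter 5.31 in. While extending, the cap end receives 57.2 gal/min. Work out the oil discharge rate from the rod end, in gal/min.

Cap-side area A_cap = π/4 × (11.2 in)² = 98.52 in^2
Rod-side annular area A_ann = π/4 × (11.2² − 5.31²) = 76.38 in^2
Piston speed v = Q_in/A_cap; rod-end outflow Q_out = v × A_ann = Q_in × A_ann/A_cap.

Q_out ≈ 44.3 gal/min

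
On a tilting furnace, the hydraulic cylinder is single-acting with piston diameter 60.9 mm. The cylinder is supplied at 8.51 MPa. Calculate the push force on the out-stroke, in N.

Cap-side area A_cap = π/4 × (60.9 mm)² = 2913 mm^2
F = P × A_cap = 8.51 MPa × A_cap

F ≈ 24800 N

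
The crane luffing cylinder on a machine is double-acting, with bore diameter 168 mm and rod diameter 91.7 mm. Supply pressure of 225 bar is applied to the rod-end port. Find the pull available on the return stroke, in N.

F ≈ 3.50e5 N

Rod-side annular area A_ann = π/4 × (168² − 91.7²) = 15560 mm^2
On retraction the pressure acts on the annular area (bore minus rod).
F = P × A_ann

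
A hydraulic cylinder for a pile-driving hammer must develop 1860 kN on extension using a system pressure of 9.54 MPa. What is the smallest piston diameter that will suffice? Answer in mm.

D ≈ 498 mm

Extension force acts on the full piston face: F = P × (π/4)D².
D = √(4F / (πP)) = √(4 × 1860 kN / (π × 9.54 MPa))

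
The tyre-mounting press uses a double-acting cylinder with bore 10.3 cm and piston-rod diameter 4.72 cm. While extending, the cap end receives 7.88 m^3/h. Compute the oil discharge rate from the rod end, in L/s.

Q_out ≈ 1.73 L/s

Cap-side area A_cap = π/4 × (10.3 cm)² = 83.32 cm^2
Rod-side annular area A_ann = π/4 × (10.3² − 4.72²) = 65.83 cm^2
Piston speed v = Q_in/A_cap; rod-end outflow Q_out = v × A_ann = Q_in × A_ann/A_cap.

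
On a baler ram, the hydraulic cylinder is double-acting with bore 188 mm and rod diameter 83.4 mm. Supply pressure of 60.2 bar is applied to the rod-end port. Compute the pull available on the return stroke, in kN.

F ≈ 134 kN

Rod-side annular area A_ann = π/4 × (188² − 83.4²) = 22300 mm^2
On retraction the pressure acts on the annular area (bore minus rod).
F = P × A_ann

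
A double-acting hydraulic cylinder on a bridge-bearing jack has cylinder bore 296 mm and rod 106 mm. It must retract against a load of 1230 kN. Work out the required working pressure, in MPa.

P ≈ 20.5 MPa

Rod-side annular area A_ann = π/4 × (296² − 106²) = 59990 mm^2
Retraction: pressure acts on the annular area.
P = F / A = 1230 kN / A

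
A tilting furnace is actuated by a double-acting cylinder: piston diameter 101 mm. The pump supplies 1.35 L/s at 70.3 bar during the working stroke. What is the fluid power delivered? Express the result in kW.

W ≈ 9.49 kW

Hydraulic power = P × Q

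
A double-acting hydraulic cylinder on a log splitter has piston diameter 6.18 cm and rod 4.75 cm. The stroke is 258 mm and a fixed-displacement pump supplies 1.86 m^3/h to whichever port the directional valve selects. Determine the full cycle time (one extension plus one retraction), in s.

t ≈ 2.11 s

Cap-side area A_cap = π/4 × (6.18 cm)² = 30.00 cm^2
Rod-side annular area A_ann = π/4 × (6.18² − 4.75²) = 12.28 cm^2
t_ext = A_cap·L/Q = 1.498 s
t_ret = A_ann·L/Q = 0.6130 s
t_cycle = t_ext + t_ret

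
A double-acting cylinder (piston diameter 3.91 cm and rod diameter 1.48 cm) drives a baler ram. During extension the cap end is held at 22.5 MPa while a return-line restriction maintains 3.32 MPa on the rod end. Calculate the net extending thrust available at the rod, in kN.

Cap-side area A_cap = π/4 × (3.91 cm)² = 12.01 cm^2
Rod-side annular area A_ann = π/4 × (3.91² − 1.48²) = 10.29 cm^2
Net thrust = P_cap·A_cap − P_rod·A_ann = 27.02 kN − 3.415 kN

F ≈ 23.6 kN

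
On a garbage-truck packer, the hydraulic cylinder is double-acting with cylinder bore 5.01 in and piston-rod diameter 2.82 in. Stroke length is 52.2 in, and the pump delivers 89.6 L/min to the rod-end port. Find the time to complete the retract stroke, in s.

t ≈ 7.71 s

Rod-side annular area A_ann = π/4 × (5.01² − 2.82²) = 13.47 in^2
Swept volume V = A × L; t = V / Q = A·L / Q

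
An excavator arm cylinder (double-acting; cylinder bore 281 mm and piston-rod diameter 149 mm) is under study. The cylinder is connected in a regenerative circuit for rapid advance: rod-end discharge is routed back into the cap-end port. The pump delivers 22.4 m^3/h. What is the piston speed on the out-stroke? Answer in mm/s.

In regeneration the rod-end outflow joins the pump flow into the cap end, so the net volume the pump must supply per unit advance equals the rod cross-section area.
Rod cross-section A_rod = π/4 × (149 mm)² = 17440 mm^2
v = Q_pump / A_rod

v ≈ 357 mm/s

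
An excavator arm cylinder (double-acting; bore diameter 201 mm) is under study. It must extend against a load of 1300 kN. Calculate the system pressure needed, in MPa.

Cap-side area A_cap = π/4 × (201 mm)² = 31730 mm^2
P = F / A = 1300 kN / A

P ≈ 41.0 MPa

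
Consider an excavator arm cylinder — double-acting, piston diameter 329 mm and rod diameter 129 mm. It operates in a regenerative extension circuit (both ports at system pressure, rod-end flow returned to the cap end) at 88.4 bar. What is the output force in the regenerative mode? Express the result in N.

With equal pressure on both faces, forces on the annular region cancel; the net push is pressure × rod cross-section.
Rod cross-section A_rod = π/4 × (129 mm)² = 13070 mm^2
F = P × A_rod

F ≈ 1.16e5 N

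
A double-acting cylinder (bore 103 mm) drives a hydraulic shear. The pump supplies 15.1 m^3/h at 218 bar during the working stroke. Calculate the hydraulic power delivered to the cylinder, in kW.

W ≈ 91.4 kW

Hydraulic power = P × Q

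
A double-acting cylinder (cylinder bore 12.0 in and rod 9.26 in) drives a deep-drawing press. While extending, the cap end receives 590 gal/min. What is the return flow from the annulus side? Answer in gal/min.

Cap-side area A_cap = π/4 × (12.0 in)² = 113.1 in^2
Rod-side annular area A_ann = π/4 × (12.0² − 9.26²) = 45.75 in^2
Piston speed v = Q_in/A_cap; rod-end outflow Q_out = v × A_ann = Q_in × A_ann/A_cap.

Q_out ≈ 239 gal/min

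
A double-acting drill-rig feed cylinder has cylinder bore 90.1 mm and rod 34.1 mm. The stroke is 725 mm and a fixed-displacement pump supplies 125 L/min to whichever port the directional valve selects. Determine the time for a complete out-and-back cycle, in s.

t ≈ 4.12 s

Cap-side area A_cap = π/4 × (90.1 mm)² = 6376 mm^2
Rod-side annular area A_ann = π/4 × (90.1² − 34.1²) = 5463 mm^2
t_ext = A_cap·L/Q = 2.219 s
t_ret = A_ann·L/Q = 1.901 s
t_cycle = t_ext + t_ret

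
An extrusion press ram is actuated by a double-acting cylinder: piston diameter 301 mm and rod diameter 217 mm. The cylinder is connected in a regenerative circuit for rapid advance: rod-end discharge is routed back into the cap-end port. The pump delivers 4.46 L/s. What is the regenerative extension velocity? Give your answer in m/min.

In regeneration the rod-end outflow joins the pump flow into the cap end, so the net volume the pump must supply per unit advance equals the rod cross-section area.
Rod cross-section A_rod = π/4 × (217 mm)² = 36980 mm^2
v = Q_pump / A_rod

v ≈ 7.24 m/min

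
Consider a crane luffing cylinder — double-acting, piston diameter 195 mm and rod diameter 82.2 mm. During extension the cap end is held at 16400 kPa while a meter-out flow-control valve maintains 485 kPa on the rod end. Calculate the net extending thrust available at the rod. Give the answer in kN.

F ≈ 478 kN

Cap-side area A_cap = π/4 × (195 mm)² = 29860 mm^2
Rod-side annular area A_ann = π/4 × (195² − 82.2²) = 24560 mm^2
Net thrust = P_cap·A_cap − P_rod·A_ann = 489.8 kN − 11.91 kN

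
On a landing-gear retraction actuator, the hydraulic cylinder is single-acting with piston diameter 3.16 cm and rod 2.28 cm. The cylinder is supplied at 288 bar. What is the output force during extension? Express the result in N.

Cap-side area A_cap = π/4 × (3.16 cm)² = 7.843 cm^2
F = P × A_cap = 288 bar × A_cap

F ≈ 22600 N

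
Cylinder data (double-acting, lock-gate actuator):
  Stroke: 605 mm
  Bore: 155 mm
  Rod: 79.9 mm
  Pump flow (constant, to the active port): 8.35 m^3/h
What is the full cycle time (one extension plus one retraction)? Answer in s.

Cap-side area A_cap = π/4 × (155 mm)² = 18870 mm^2
Rod-side annular area A_ann = π/4 × (155² − 79.9²) = 13860 mm^2
t_ext = A_cap·L/Q = 4.922 s
t_ret = A_ann·L/Q = 3.614 s
t_cycle = t_ext + t_ret

t ≈ 8.54 s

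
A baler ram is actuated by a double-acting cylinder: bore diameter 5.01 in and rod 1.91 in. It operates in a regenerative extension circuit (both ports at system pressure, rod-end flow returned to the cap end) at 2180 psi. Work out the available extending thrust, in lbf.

F ≈ 6250 lbf

With equal pressure on both faces, forces on the annular region cancel; the net push is pressure × rod cross-section.
Rod cross-section A_rod = π/4 × (1.91 in)² = 2.865 in^2
F = P × A_rod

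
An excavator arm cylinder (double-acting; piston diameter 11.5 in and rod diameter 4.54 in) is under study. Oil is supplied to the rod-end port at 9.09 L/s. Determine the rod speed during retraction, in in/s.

v ≈ 6.33 in/s

Rod-side annular area A_ann = π/4 × (11.5² − 4.54²) = 87.68 in^2
Flow into the rod-end port fills the annular volume.
v = Q / A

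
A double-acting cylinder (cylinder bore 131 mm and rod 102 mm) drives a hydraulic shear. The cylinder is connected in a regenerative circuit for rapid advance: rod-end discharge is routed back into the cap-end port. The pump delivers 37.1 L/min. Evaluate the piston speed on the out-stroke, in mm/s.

v ≈ 75.7 mm/s

In regeneration the rod-end outflow joins the pump flow into the cap end, so the net volume the pump must supply per unit advance equals the rod cross-section area.
Rod cross-section A_rod = π/4 × (102 mm)² = 8171 mm^2
v = Q_pump / A_rod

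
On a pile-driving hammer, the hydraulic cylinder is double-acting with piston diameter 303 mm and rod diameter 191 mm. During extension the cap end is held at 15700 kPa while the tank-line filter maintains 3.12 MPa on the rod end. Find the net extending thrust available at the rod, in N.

F ≈ 9.96e5 N

Cap-side area A_cap = π/4 × (303 mm)² = 72110 mm^2
Rod-side annular area A_ann = π/4 × (303² − 191²) = 43450 mm^2
Net thrust = P_cap·A_cap − P_rod·A_ann = 1.132e6 N − 1.356e5 N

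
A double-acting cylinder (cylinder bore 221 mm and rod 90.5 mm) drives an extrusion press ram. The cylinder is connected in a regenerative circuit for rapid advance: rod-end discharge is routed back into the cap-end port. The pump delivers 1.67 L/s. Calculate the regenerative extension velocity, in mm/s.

In regeneration the rod-end outflow joins the pump flow into the cap end, so the net volume the pump must supply per unit advance equals the rod cross-section area.
Rod cross-section A_rod = π/4 × (90.5 mm)² = 6433 mm^2
v = Q_pump / A_rod

v ≈ 260 mm/s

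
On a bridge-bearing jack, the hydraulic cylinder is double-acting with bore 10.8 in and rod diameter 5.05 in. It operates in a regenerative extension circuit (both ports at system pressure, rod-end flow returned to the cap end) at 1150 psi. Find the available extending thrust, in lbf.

With equal pressure on both faces, forces on the annular region cancel; the net push is pressure × rod cross-section.
Rod cross-section A_rod = π/4 × (5.05 in)² = 20.03 in^2
F = P × A_rod

F ≈ 23000 lbf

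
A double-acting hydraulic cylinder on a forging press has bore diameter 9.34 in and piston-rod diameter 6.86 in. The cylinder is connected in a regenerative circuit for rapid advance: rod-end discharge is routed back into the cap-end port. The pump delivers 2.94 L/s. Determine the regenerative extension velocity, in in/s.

In regeneration the rod-end outflow joins the pump flow into the cap end, so the net volume the pump must supply per unit advance equals the rod cross-section area.
Rod cross-section A_rod = π/4 × (6.86 in)² = 36.96 in^2
v = Q_pump / A_rod

v ≈ 4.85 in/s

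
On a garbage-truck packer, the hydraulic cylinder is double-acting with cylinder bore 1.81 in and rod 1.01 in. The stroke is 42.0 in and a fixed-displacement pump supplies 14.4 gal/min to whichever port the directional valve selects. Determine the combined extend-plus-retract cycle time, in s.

Cap-side area A_cap = π/4 × (1.81 in)² = 2.573 in^2
Rod-side annular area A_ann = π/4 × (1.81² − 1.01²) = 1.772 in^2
t_ext = A_cap·L/Q = 1.949 s
t_ret = A_ann·L/Q = 1.342 s
t_cycle = t_ext + t_ret

t ≈ 3.29 s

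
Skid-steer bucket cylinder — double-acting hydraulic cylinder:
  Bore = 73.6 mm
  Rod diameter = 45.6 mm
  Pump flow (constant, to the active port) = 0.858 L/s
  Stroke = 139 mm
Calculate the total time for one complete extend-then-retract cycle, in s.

Cap-side area A_cap = π/4 × (73.6 mm)² = 4254 mm^2
Rod-side annular area A_ann = π/4 × (73.6² − 45.6²) = 2621 mm^2
t_ext = A_cap·L/Q = 0.6892 s
t_ret = A_ann·L/Q = 0.4247 s
t_cycle = t_ext + t_ret

t ≈ 1.11 s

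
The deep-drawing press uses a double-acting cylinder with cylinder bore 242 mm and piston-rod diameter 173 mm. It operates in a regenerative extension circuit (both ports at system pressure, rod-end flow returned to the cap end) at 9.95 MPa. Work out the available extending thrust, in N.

F ≈ 2.34e5 N

With equal pressure on both faces, forces on the annular region cancel; the net push is pressure × rod cross-section.
Rod cross-section A_rod = π/4 × (173 mm)² = 23510 mm^2
F = P × A_rod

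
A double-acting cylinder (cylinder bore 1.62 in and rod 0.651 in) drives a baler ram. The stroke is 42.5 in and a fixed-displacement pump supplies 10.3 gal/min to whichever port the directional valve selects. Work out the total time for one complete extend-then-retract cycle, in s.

Cap-side area A_cap = π/4 × (1.62 in)² = 2.061 in^2
Rod-side annular area A_ann = π/4 × (1.62² − 0.651²) = 1.728 in^2
t_ext = A_cap·L/Q = 2.209 s
t_ret = A_ann·L/Q = 1.852 s
t_cycle = t_ext + t_ret

t ≈ 4.06 s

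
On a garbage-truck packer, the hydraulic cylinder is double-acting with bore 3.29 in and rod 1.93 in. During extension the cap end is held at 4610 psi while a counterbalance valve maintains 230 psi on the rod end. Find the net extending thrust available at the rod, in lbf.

F ≈ 37900 lbf

Cap-side area A_cap = π/4 × (3.29 in)² = 8.501 in^2
Rod-side annular area A_ann = π/4 × (3.29² − 1.93²) = 5.576 in^2
Net thrust = P_cap·A_cap − P_rod·A_ann = 39190 lbf − 1282 lbf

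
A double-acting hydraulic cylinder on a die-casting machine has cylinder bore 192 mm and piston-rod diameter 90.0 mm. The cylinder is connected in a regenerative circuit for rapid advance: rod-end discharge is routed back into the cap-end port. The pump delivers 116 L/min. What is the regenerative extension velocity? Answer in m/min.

v ≈ 18.2 m/min

In regeneration the rod-end outflow joins the pump flow into the cap end, so the net volume the pump must supply per unit advance equals the rod cross-section area.
Rod cross-section A_rod = π/4 × (90.0 mm)² = 6362 mm^2
v = Q_pump / A_rod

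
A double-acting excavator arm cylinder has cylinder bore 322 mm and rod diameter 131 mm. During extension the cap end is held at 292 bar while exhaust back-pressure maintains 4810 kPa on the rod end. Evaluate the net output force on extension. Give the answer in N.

Cap-side area A_cap = π/4 × (322 mm)² = 81430 mm^2
Rod-side annular area A_ann = π/4 × (322² − 131²) = 67960 mm^2
Net thrust = P_cap·A_cap − P_rod·A_ann = 2.378e6 N − 3.269e5 N

F ≈ 2.05e6 N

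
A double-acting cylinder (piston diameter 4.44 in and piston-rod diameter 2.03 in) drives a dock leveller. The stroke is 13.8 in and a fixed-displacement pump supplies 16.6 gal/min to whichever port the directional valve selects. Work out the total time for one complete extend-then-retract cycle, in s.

t ≈ 5.99 s

Cap-side area A_cap = π/4 × (4.44 in)² = 15.48 in^2
Rod-side annular area A_ann = π/4 × (4.44² − 2.03²) = 12.25 in^2
t_ext = A_cap·L/Q = 3.343 s
t_ret = A_ann·L/Q = 2.644 s
t_cycle = t_ext + t_ret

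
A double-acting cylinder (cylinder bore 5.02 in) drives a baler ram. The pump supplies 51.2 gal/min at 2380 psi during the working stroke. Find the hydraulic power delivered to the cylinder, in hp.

Hydraulic power = P × Q

W ≈ 71.1 hp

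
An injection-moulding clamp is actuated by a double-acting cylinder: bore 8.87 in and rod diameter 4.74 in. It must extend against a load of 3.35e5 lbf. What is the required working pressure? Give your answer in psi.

P ≈ 5420 psi

Cap-side area A_cap = π/4 × (8.87 in)² = 61.79 in^2
P = F / A = 3.35e5 lbf / A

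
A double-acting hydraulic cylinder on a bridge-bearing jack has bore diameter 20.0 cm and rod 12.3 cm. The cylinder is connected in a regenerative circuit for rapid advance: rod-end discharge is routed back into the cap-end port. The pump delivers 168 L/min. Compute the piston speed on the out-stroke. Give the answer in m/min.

In regeneration the rod-end outflow joins the pump flow into the cap end, so the net volume the pump must supply per unit advance equals the rod cross-section area.
Rod cross-section A_rod = π/4 × (12.3 cm)² = 118.8 cm^2
v = Q_pump / A_rod

v ≈ 14.1 m/min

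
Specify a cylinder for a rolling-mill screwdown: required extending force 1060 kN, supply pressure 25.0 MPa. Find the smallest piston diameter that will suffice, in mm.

Extension force acts on the full piston face: F = P × (π/4)D².
D = √(4F / (πP)) = √(4 × 1060 kN / (π × 25.0 MPa))

D ≈ 232 mm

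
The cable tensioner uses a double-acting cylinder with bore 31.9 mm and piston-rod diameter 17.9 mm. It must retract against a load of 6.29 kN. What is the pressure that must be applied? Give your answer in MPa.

P ≈ 11.5 MPa

Rod-side annular area A_ann = π/4 × (31.9² − 17.9²) = 547.6 mm^2
Retraction: pressure acts on the annular area.
P = F / A = 6.29 kN / A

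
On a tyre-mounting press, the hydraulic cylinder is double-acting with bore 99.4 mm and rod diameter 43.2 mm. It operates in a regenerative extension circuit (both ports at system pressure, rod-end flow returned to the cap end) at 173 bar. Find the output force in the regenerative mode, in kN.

With equal pressure on both faces, forces on the annular region cancel; the net push is pressure × rod cross-section.
Rod cross-section A_rod = π/4 × (43.2 mm)² = 1466 mm^2
F = P × A_rod

F ≈ 25.4 kN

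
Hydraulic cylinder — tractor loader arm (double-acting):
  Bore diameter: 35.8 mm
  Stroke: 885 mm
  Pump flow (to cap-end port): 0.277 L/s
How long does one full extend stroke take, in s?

Cap-side area A_cap = π/4 × (35.8 mm)² = 1007 mm^2
Swept volume V = A × L; t = V / Q = A·L / Q

t ≈ 3.22 s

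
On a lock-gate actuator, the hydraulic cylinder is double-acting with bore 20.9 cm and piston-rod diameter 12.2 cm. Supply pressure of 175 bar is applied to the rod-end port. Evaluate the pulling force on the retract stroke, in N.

F ≈ 3.96e5 N

Rod-side annular area A_ann = π/4 × (20.9² − 12.2²) = 226.2 cm^2
On retraction the pressure acts on the annular area (bore minus rod).
F = P × A_ann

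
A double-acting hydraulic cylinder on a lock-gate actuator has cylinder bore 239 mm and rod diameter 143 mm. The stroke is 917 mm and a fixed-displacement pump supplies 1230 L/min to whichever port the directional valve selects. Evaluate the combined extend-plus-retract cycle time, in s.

Cap-side area A_cap = π/4 × (239 mm)² = 44860 mm^2
Rod-side annular area A_ann = π/4 × (239² − 143²) = 28800 mm^2
t_ext = A_cap·L/Q = 2.007 s
t_ret = A_ann·L/Q = 1.288 s
t_cycle = t_ext + t_ret

t ≈ 3.30 s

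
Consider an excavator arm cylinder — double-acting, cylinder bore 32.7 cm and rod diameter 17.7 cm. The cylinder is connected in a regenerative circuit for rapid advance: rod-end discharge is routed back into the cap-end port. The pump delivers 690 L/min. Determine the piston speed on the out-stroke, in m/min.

In regeneration the rod-end outflow joins the pump flow into the cap end, so the net volume the pump must supply per unit advance equals the rod cross-section area.
Rod cross-section A_rod = π/4 × (17.7 cm)² = 246.1 cm^2
v = Q_pump / A_rod

v ≈ 28.0 m/min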